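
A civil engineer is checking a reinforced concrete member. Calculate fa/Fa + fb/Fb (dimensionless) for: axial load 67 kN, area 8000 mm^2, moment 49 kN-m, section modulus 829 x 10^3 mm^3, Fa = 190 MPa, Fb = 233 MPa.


f_a = P / A = 67000.0 / 8000 = 8.375 MPa
f_b = M / S = 49000000.0 / 829000.0 = 59.1074 MPa
Ratio = f_a / Fa + f_b / Fb
= 8.375 / 190 + 59.1074 / 233
= 0.2978 (dimensionless)

0.2978 (dimensionless)


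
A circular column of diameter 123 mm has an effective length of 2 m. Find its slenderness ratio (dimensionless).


Radius of gyration r = d / 4 = 123 / 4 = 30.75 mm
L_eff = 2000.0 mm
Slenderness ratio = L / r = 2000.0 / 30.75 = 65.04 (dimensionless)

65.04 (dimensionless)


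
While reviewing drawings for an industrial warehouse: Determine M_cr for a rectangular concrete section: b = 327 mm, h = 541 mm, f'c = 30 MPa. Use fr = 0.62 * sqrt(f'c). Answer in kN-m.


fr = 0.62 * sqrt(30) = 0.62 * 5.4772 = 3.3959 MPa
I = 327 * 541^3 / 12 = 4314776472.25 mm^4
y_t = 270.5 mm
M_cr = fr * I / y_t = 3.3959 * 4314776472.25 / 270.5 N-mm
= 54.1681 kN-m

54.1681 kN-m


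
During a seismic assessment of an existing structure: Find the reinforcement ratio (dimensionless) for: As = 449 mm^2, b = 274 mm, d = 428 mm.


rho = As / (b * d)
= 449 / (274 * 428)
= 449 / 117272
= 0.003829 (dimensionless)

0.003829 (dimensionless)


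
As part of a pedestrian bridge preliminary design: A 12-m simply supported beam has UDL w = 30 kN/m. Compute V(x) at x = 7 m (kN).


R_A = w * L / 2 = 30 * 12 / 2 = 180.0 kN
V(x) = R_A - w * x = 180.0 - 30 * 7
= -30.0 kN

-30.0 kN


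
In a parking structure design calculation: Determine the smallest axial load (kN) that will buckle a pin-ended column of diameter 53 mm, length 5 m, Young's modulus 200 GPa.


I = pi * d^4 / 64 = 387323.08 mm^4
L = 5000.0 mm
P_cr = pi^2 * E * I / L^2
= 9.8696 * 200000.0 * 387323.08 / 5000.0^2
= 30581.8 N = 30.5818 kN

30.5818 kN


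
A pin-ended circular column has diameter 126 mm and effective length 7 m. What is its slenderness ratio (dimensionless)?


Radius of gyration r = d / 4 = 126 / 4 = 31.5 mm
L_eff = 7000.0 mm
Slenderness ratio = L / r = 7000.0 / 31.5 = 222.22 (dimensionless)

222.22 (dimensionless)


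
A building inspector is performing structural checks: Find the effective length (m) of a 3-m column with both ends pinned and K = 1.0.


L_eff = K * L
= 1.0 * 3
= 3.0 m

3.0 m


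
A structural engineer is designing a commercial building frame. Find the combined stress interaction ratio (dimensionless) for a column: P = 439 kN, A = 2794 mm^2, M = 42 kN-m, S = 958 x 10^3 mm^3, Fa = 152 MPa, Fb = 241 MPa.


f_a = P / A = 439000.0 / 2794 = 157.1224 MPa
f_b = M / S = 42000000.0 / 958000.0 = 43.8413 MPa
Ratio = f_a / Fa + f_b / Fb
= 157.1224 / 152 + 43.8413 / 241
= 1.2156 (dimensionless)

1.2156 (dimensionless)


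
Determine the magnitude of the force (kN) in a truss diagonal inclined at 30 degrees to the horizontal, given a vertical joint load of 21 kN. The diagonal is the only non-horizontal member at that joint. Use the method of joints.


At the joint, only the diagonal has a vertical component, so vertical equilibrium gives:
F * sin(30) = 21
F = 21 / sin(30)
= 21 / 0.5
= 42.0 kN

42.0 kN


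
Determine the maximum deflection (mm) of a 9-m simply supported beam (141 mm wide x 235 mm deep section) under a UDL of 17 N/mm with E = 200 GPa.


I = 141 * 235^3 / 12 = 152490031.25 mm^4
L = 9000.0 mm, w = 17 N/mm, E = 200000.0 MPa
delta = 5 * w * L^4 / (384 * E * I)
= 5 * 17 * 9000.0^4 / (384 * 200000.0 * 152490031.25)
= 47.6197 mm

47.6197 mm


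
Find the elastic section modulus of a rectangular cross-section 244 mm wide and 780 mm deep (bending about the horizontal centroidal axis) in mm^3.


S = b * h^2 / 6
= 244 * 780^2 / 6
= 244 * 608400 / 6
= 24741600.0 mm^3

24741600.0 mm^3


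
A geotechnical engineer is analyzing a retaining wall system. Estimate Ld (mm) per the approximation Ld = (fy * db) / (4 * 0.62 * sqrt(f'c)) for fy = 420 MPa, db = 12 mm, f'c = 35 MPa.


Ld = (fy * db) / (4 * 0.62 * sqrt(f'c))
= (420 * 12) / (4 * 0.62 * sqrt(35))
= 5040 / 14.6719
= 343.51 mm

343.51 mm


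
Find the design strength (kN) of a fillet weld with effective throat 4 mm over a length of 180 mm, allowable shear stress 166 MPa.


Strength = throat * length * allowable stress
= 4 * 180 * 166 N
= 119520 N
= 119.52 kN

119.52 kN


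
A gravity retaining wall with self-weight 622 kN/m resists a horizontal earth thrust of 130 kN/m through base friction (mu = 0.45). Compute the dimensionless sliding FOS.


Resisting force = mu * W = 0.45 * 622 = 279.9 kN/m
FOS = Resisting / Driving = 279.9 / 130
= 2.1531 (dimensionless)

2.1531 (dimensionless)


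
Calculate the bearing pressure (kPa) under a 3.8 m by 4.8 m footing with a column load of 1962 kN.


A = 3.8 * 4.8 = 18.24 m^2
q = P / A = 1962 / 18.24
= 107.5658 kPa

107.5658 kPa


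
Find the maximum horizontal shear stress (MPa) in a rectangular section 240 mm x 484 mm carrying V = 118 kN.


A = b * h = 240 * 484 = 116160 mm^2
V = 118 kN = 118000.0 N
tau_max = 1.5 * V / A = 1.5 * 118000.0 / 116160
= 1.5238 MPa

1.5238 MPa


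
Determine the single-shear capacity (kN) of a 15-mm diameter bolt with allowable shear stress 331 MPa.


A = pi * d^2 / 4 = pi * 15^2 / 4 = 176.7146 mm^2
V = f_v * A / 1000 = 331 * 176.7146 / 1000
= 58.4925 kN

58.4925 kN


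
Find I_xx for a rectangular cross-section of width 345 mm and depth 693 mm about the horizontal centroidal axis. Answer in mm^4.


I = b * h^3 / 12
= 345 * 693^3 / 12
= 345 * 332812557 / 12
= 9568361013.75 mm^4

9568361013.75 mm^4


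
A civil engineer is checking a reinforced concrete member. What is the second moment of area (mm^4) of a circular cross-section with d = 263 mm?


r = d / 2 = 263 / 2 = 131.5 mm
I = pi * r^4 / 4 = pi * 131.5^4 / 4
= 234851258.98 mm^4

234851258.98 mm^4


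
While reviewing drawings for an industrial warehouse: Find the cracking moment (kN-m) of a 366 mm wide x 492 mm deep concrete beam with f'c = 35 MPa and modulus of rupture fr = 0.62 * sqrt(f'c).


fr = 0.62 * sqrt(35) = 0.62 * 5.9161 = 3.668 MPa
I = 366 * 492^3 / 12 = 3632412384.0 mm^4
y_t = 246.0 mm
M_cr = fr * I / y_t = 3.668 * 3632412384.0 / 246.0 N-mm
= 54.1609 kN-m

54.1609 kN-m


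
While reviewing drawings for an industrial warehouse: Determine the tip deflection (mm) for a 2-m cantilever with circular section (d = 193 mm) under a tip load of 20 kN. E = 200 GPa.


I = pi * d^4 / 64 = pi * 193^4 / 64 = 68108157.98 mm^4
L = 2000.0 mm, P = 20000.0 N, E = 200000.0 MPa
delta = P * L^3 / (3 * E * I)
= 20000.0 * 2000.0^3 / (3 * 200000.0 * 68108157.98)
= 3.9153 mm

3.9153 mm


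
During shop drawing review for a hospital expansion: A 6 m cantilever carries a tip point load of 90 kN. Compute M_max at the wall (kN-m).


For a cantilever with a point load at the free end:
M_max = P * L = 90 * 6 = 540 kN-m

540 kN-m


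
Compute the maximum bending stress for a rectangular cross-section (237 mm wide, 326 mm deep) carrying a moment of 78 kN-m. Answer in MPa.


I = b * h^3 / 12 = 237 * 326^3 / 12 = 684258026.0 mm^4
y = h / 2 = 326 / 2 = 163.0 mm
M = 78 kN-m = 78000000.0 N-mm
sigma = M * y / I = 78000000.0 * 163.0 / 684258026.0
= 18.58 MPa

18.58 MPa


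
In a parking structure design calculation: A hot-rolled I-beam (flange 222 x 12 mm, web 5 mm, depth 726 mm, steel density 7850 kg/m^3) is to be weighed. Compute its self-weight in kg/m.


A_flanges = 2 * 222 * 12 = 5328 mm^2
A_web = (726 - 2 * 12) * 5 = 3510 mm^2
A_total = 5328 + 3510 = 8838 mm^2 = 0.008838 m^2
Weight = rho * A = 7850 * 0.008838 = 69.3783 kg/m

69.3783 kg/m


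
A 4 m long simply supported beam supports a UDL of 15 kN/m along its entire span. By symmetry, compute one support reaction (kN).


Total load = w * L = 15 * 4 = 60 kN
By symmetry, each reaction R = total / 2 = 60 / 2 = 30.0 kN

30.0 kN


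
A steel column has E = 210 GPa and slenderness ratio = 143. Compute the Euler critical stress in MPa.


sigma_cr = pi^2 * E / lambda^2
= 9.8696 * 210000.0 / 143^2
= 9.8696 * 210000.0 / 20449
= 101.3554 MPa

101.3554 MPa


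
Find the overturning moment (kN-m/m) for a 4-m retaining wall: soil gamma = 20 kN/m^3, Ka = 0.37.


Pa = 0.5 * Ka * gamma * H^2
= 0.5 * 0.37 * 20 * 4^2
= 59.2 kN/m
Arm = H / 3 = 4 / 3 = 1.3333 m
Mo = Pa * arm = Pa * H / 3 = 59.2 * 4 / 3 = 78.9333 kN-m/m

78.9333 kN-m/m


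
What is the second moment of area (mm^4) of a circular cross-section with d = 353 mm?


r = d / 2 = 353 / 2 = 176.5 mm
I = pi * r^4 / 4 = pi * 176.5^4 / 4
= 762199606.57 mm^4

762199606.57 mm^4


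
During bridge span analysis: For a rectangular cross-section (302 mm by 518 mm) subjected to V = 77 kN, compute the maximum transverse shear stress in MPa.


A = b * h = 302 * 518 = 156436 mm^2
V = 77 kN = 77000.0 N
tau_max = 1.5 * V / A = 1.5 * 77000.0 / 156436
= 0.7383 MPa

0.7383 MPa


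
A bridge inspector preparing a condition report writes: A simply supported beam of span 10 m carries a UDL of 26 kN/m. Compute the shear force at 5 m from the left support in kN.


R_A = w * L / 2 = 26 * 10 / 2 = 130.0 kN
V(x) = R_A - w * x = 130.0 - 26 * 5
= 0.0 kN

0.0 kN


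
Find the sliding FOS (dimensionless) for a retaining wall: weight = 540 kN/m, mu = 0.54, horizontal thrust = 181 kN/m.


Resisting force = mu * W = 0.54 * 540 = 291.6 kN/m
FOS = Resisting / Driving = 291.6 / 181
= 1.611 (dimensionless)

1.611 (dimensionless)


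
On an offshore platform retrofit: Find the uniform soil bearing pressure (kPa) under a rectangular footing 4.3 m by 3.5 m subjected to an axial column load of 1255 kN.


A = 4.3 * 3.5 = 15.05 m^2
q = P / A = 1255 / 15.05
= 83.3887 kPa

83.3887 kPa


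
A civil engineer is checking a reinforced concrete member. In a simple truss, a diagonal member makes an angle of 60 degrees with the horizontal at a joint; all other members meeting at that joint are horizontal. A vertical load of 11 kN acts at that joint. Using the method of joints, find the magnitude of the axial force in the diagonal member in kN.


At the joint, only the diagonal has a vertical component, so vertical equilibrium gives:
F * sin(60) = 11
F = 11 / sin(60)
= 11 / 0.866025
= 12.7 kN

12.7 kN


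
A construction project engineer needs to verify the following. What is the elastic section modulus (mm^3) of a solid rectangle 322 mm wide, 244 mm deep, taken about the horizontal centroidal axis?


S = b * h^2 / 6
= 322 * 244^2 / 6
= 322 * 59536 / 6
= 3195098.67 mm^3

3195098.67 mm^3


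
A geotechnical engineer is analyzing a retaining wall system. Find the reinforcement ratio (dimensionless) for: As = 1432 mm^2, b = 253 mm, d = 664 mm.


rho = As / (b * d)
= 1432 / (253 * 664)
= 1432 / 167992
= 0.008524 (dimensionless)

0.008524 (dimensionless)


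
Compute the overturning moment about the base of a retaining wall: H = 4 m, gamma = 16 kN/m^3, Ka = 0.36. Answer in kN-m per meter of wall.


Pa = 0.5 * Ka * gamma * H^2
= 0.5 * 0.36 * 16 * 4^2
= 46.08 kN/m
Arm = H / 3 = 4 / 3 = 1.3333 m
Mo = Pa * arm = Pa * H / 3 = 46.08 * 4 / 3 = 61.44 kN-m/m

61.44 kN-m/m


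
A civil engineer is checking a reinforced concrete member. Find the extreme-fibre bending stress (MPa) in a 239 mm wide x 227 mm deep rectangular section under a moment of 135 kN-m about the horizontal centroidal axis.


I = b * h^3 / 12 = 239 * 227^3 / 12 = 232966903.08 mm^4
y = h / 2 = 227 / 2 = 113.5 mm
M = 135 kN-m = 135000000.0 N-mm
sigma = M * y / I = 135000000.0 * 113.5 / 232966903.08
= 65.77 MPa

65.77 MPa


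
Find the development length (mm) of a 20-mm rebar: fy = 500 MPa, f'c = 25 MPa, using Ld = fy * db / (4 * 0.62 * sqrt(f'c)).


Ld = (fy * db) / (4 * 0.62 * sqrt(f'c))
= (500 * 20) / (4 * 0.62 * sqrt(25))
= 10000 / 12.4
= 806.45 mm

806.45 mm


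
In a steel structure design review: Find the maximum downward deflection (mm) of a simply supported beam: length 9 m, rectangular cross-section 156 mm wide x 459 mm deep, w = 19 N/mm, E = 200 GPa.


I = 156 * 459^3 / 12 = 1257133527.0 mm^4
L = 9000.0 mm, w = 19 N/mm, E = 200000.0 MPa
delta = 5 * w * L^4 / (384 * E * I)
= 5 * 19 * 9000.0^4 / (384 * 200000.0 * 1257133527.0)
= 6.4558 mm

6.4558 mm


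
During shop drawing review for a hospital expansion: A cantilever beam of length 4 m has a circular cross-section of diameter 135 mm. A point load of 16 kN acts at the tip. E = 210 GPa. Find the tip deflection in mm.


I = pi * d^4 / 64 = pi * 135^4 / 64 = 16304405.68 mm^4
L = 4000.0 mm, P = 16000.0 N, E = 210000.0 MPa
delta = P * L^3 / (3 * E * I)
= 16000.0 * 4000.0^3 / (3 * 210000.0 * 16304405.68)
= 99.6907 mm

99.6907 mm


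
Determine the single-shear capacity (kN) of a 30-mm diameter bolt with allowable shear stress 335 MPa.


A = pi * d^2 / 4 = pi * 30^2 / 4 = 706.8583 mm^2
V = f_v * A / 1000 = 335 * 706.8583 / 1000
= 236.7975 kN

236.7975 kN


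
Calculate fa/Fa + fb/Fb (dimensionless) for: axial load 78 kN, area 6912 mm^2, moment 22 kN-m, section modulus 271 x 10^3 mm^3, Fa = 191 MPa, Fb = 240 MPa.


f_a = P / A = 78000.0 / 6912 = 11.2847 MPa
f_b = M / S = 22000000.0 / 271000.0 = 81.1808 MPa
Ratio = f_a / Fa + f_b / Fb
= 11.2847 / 191 + 81.1808 / 240
= 0.3973 (dimensionless)

0.3973 (dimensionless)


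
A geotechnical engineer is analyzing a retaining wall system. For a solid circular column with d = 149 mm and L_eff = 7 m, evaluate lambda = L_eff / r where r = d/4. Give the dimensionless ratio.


Radius of gyration r = d / 4 = 149 / 4 = 37.25 mm
L_eff = 7000.0 mm
Slenderness ratio = L / r = 7000.0 / 37.25 = 187.92 (dimensionless)

187.92 (dimensionless)


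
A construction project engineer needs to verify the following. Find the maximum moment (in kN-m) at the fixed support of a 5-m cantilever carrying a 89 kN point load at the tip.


For a cantilever with a point load at the free end:
M_max = P * L = 89 * 5 = 445 kN-m

445 kN-m


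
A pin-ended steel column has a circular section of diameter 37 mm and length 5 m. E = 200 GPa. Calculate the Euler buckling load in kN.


I = pi * d^4 / 64 = 91997.66 mm^4
L = 5000.0 mm
P_cr = pi^2 * E * I / L^2
= 9.8696 * 200000.0 * 91997.66 / 5000.0^2
= 7263.84 N = 7.2638 kN

7.2638 kN


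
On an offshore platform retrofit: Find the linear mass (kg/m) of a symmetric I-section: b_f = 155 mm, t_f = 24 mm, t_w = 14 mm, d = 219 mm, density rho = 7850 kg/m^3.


A_flanges = 2 * 155 * 24 = 7440 mm^2
A_web = (219 - 2 * 24) * 14 = 2394 mm^2
A_total = 7440 + 2394 = 9834 mm^2 = 0.009834 m^2
Weight = rho * A = 7850 * 0.009834 = 77.1969 kg/m

77.1969 kg/m


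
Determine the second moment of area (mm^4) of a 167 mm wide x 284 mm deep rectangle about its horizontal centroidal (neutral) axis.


I = b * h^3 / 12
= 167 * 284^3 / 12
= 167 * 22906304 / 12
= 318779397.33 mm^4

318779397.33 mm^4


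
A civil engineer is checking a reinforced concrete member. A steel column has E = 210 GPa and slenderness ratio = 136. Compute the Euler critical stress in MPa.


sigma_cr = pi^2 * E / lambda^2
= 9.8696 * 210000.0 / 136^2
= 9.8696 * 210000.0 / 18496
= 112.0576 MPa

112.0576 MPa


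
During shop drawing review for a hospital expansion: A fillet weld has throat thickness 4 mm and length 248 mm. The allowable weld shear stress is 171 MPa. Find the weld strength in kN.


Strength = throat * length * allowable stress
= 4 * 248 * 171 N
= 169632 N
= 169.63 kN

169.63 kN


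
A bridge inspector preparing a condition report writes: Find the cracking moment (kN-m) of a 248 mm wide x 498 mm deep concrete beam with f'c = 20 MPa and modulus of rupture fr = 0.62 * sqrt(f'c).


fr = 0.62 * sqrt(20) = 0.62 * 4.4721 = 2.7727 MPa
I = 248 * 498^3 / 12 = 2552457168.0 mm^4
y_t = 249.0 mm
M_cr = fr * I / y_t = 2.7727 * 2552457168.0 / 249.0 N-mm
= 28.4227 kN-m

28.4227 kN-m


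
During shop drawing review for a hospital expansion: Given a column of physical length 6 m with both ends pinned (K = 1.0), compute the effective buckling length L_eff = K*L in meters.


L_eff = K * L
= 1.0 * 6
= 6.0 m

6.0 m


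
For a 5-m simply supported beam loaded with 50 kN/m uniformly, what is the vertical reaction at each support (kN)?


Total load = w * L = 50 * 5 = 250 kN
By symmetry, each reaction R = total / 2 = 250 / 2 = 125.0 kN

125.0 kN


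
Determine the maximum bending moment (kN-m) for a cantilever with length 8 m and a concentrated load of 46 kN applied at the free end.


For a cantilever with a point load at the free end:
M_max = P * L = 46 * 8 = 368 kN-m

368 kN-m


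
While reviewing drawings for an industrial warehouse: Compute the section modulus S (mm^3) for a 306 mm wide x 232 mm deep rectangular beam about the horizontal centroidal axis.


S = b * h^2 / 6
= 306 * 232^2 / 6
= 306 * 53824 / 6
= 2745024.0 mm^3

2745024.0 mm^3


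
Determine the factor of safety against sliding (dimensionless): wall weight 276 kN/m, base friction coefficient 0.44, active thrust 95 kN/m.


Resisting force = mu * W = 0.44 * 276 = 121.44 kN/m
FOS = Resisting / Driving = 121.44 / 95
= 1.2783 (dimensionless)

1.2783 (dimensionless)


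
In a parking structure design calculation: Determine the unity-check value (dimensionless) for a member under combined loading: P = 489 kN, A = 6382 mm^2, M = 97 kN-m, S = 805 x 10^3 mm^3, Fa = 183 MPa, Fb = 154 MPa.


f_a = P / A = 489000.0 / 6382 = 76.6217 MPa
f_b = M / S = 97000000.0 / 805000.0 = 120.4969 MPa
Ratio = f_a / Fa + f_b / Fb
= 76.6217 / 183 + 120.4969 / 154
= 1.2011 (dimensionless)

1.2011 (dimensionless)


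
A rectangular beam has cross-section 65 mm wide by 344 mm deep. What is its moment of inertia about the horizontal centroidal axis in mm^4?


I = b * h^3 / 12
= 65 * 344^3 / 12
= 65 * 40707584 / 12
= 220499413.33 mm^4

220499413.33 mm^4


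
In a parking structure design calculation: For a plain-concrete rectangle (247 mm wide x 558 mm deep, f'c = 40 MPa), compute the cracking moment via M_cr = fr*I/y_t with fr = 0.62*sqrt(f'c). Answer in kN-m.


fr = 0.62 * sqrt(40) = 0.62 * 6.3246 = 3.9212 MPa
I = 247 * 558^3 / 12 = 3576171222.0 mm^4
y_t = 279.0 mm
M_cr = fr * I / y_t = 3.9212 * 3576171222.0 / 279.0 N-mm
= 50.2615 kN-m

50.2615 kN-m


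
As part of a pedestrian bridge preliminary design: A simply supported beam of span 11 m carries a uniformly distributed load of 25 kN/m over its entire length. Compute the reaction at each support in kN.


Total load = w * L = 25 * 11 = 275 kN
By symmetry, each reaction R = total / 2 = 275 / 2 = 137.5 kN

137.5 kN


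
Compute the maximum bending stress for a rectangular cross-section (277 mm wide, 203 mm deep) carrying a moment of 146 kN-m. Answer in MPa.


I = b * h^3 / 12 = 277 * 203^3 / 12 = 193101939.92 mm^4
y = h / 2 = 203 / 2 = 101.5 mm
M = 146 kN-m = 146000000.0 N-mm
sigma = M * y / I = 146000000.0 * 101.5 / 193101939.92
= 76.74 MPa

76.74 MPa


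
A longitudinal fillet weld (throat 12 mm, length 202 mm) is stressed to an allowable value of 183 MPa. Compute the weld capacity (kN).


Strength = throat * length * allowable stress
= 12 * 202 * 183 N
= 443592 N
= 443.59 kN

443.59 kN


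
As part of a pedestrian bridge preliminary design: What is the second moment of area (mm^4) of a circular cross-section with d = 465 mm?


r = d / 2 = 465 / 2 = 232.5 mm
I = pi * r^4 / 4 = pi * 232.5^4 / 4
= 2294994823.36 mm^4

2294994823.36 mm^4


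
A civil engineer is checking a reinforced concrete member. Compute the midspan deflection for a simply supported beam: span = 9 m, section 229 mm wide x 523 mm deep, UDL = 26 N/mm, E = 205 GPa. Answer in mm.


I = 229 * 523^3 / 12 = 2729978978.58 mm^4
L = 9000.0 mm, w = 26 N/mm, E = 205000.0 MPa
delta = 5 * w * L^4 / (384 * E * I)
= 5 * 26 * 9000.0^4 / (384 * 205000.0 * 2729978978.58)
= 3.9689 mm

3.9689 mm


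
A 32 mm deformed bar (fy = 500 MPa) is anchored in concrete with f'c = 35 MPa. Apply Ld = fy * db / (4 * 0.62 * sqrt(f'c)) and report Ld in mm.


Ld = (fy * db) / (4 * 0.62 * sqrt(f'c))
= (500 * 32) / (4 * 0.62 * sqrt(35))
= 16000 / 14.6719
= 1090.52 mm

1090.52 mm


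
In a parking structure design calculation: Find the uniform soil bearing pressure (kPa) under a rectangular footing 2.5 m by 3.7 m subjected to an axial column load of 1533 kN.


A = 2.5 * 3.7 = 9.25 m^2
q = P / A = 1533 / 9.25
= 165.7297 kPa

165.7297 kPa


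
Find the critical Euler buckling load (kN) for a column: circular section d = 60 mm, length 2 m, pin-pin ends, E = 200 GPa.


I = pi * d^4 / 64 = 636172.51 mm^4
L = 2000.0 mm
P_cr = pi^2 * E * I / L^2
= 9.8696 * 200000.0 * 636172.51 / 2000.0^2
= 313938.55 N = 313.9386 kN

313.9386 kN


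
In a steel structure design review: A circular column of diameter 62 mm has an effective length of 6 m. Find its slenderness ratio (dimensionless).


Radius of gyration r = d / 4 = 62 / 4 = 15.5 mm
L_eff = 6000.0 mm
Slenderness ratio = L / r = 6000.0 / 15.5 = 387.1 (dimensionless)

387.1 (dimensionless)


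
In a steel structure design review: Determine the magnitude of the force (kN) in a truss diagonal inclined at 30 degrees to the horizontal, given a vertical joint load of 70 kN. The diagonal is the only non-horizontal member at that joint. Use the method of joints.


At the joint, only the diagonal has a vertical component, so vertical equilibrium gives:
F * sin(30) = 70
F = 70 / sin(30)
= 70 / 0.5
= 140.0 kN

140.0 kN


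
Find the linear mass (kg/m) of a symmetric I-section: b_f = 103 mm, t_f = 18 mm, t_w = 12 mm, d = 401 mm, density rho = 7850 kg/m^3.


A_flanges = 2 * 103 * 18 = 3708 mm^2
A_web = (401 - 2 * 18) * 12 = 4380 mm^2
A_total = 3708 + 4380 = 8088 mm^2 = 0.008088 m^2
Weight = rho * A = 7850 * 0.008088 = 63.4908 kg/m

63.4908 kg/m


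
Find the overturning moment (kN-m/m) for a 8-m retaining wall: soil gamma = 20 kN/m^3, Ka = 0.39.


Pa = 0.5 * Ka * gamma * H^2
= 0.5 * 0.39 * 20 * 8^2
= 249.6 kN/m
Arm = H / 3 = 8 / 3 = 2.6667 m
Mo = Pa * arm = Pa * H / 3 = 249.6 * 8 / 3 = 665.6 kN-m/m

665.6 kN-m/m


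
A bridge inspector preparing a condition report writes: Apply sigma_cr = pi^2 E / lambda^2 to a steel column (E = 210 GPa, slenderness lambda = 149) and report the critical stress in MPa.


sigma_cr = pi^2 * E / lambda^2
= 9.8696 * 210000.0 / 149^2
= 9.8696 * 210000.0 / 22201
= 93.3569 MPa

93.3569 MPa


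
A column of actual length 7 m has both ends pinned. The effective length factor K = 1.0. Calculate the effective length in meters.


L_eff = K * L
= 1.0 * 7
= 7.0 m

7.0 m


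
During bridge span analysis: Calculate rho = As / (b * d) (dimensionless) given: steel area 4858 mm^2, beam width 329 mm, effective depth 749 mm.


rho = As / (b * d)
= 4858 / (329 * 749)
= 4858 / 246421
= 0.019714 (dimensionless)

0.019714 (dimensionless)


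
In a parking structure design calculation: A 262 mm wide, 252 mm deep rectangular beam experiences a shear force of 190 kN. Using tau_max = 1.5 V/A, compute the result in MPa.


A = b * h = 262 * 252 = 66024 mm^2
V = 190 kN = 190000.0 N
tau_max = 1.5 * V / A = 1.5 * 190000.0 / 66024
= 4.3166 MPa

4.3166 MPa


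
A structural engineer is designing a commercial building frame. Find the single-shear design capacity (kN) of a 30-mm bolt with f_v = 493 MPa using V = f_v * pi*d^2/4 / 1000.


A = pi * d^2 / 4 = pi * 30^2 / 4 = 706.8583 mm^2
V = f_v * A / 1000 = 493 * 706.8583 / 1000
= 348.4812 kN

348.4812 kN


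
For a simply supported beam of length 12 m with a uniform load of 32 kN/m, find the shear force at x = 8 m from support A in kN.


R_A = w * L / 2 = 32 * 12 / 2 = 192.0 kN
V(x) = R_A - w * x = 192.0 - 32 * 8
= -64.0 kN

-64.0 kN


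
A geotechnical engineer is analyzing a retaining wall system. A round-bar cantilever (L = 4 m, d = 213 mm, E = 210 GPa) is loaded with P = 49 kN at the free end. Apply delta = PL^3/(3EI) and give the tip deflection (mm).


I = pi * d^4 / 64 = pi * 213^4 / 64 = 101038830.91 mm^4
L = 4000.0 mm, P = 49000.0 N, E = 210000.0 MPa
delta = P * L^3 / (3 * E * I)
= 49000.0 * 4000.0^3 / (3 * 210000.0 * 101038830.91)
= 49.266 mm

49.266 mm


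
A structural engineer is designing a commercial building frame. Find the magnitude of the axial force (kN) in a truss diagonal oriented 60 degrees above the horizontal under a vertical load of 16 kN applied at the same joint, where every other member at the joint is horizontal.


At the joint, only the diagonal has a vertical component, so vertical equilibrium gives:
F * sin(60) = 16
F = 16 / sin(60)
= 16 / 0.866025
= 18.48 kN

18.48 kN


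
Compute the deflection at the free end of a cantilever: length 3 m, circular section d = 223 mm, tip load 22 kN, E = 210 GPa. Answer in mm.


I = pi * d^4 / 64 = pi * 223^4 / 64 = 121391799.92 mm^4
L = 3000.0 mm, P = 22000.0 N, E = 210000.0 MPa
delta = P * L^3 / (3 * E * I)
= 22000.0 * 3000.0^3 / (3 * 210000.0 * 121391799.92)
= 7.7671 mm

7.7671 mm


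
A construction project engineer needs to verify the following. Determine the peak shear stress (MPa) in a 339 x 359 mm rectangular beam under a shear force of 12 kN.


A = b * h = 339 * 359 = 121701 mm^2
V = 12 kN = 12000.0 N
tau_max = 1.5 * V / A = 1.5 * 12000.0 / 121701
= 0.1479 MPa

0.1479 MPa


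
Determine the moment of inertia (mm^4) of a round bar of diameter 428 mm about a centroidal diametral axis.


r = d / 2 = 428 / 2 = 214.0 mm
I = pi * r^4 / 4 = pi * 214.0^4 / 4
= 1647194846.15 mm^4

1647194846.15 mm^4


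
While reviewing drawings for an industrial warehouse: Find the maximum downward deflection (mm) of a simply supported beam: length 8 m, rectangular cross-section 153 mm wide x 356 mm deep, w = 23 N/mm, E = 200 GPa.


I = 153 * 356^3 / 12 = 575254704.0 mm^4
L = 8000.0 mm, w = 23 N/mm, E = 200000.0 MPa
delta = 5 * w * L^4 / (384 * E * I)
= 5 * 23 * 8000.0^4 / (384 * 200000.0 * 575254704.0)
= 10.6619 mm

10.6619 mm


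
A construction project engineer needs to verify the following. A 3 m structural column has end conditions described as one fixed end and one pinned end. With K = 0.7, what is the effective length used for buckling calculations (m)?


L_eff = K * L
= 0.7 * 3
= 2.1 m

2.1 m


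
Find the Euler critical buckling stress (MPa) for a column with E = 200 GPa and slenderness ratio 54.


sigma_cr = pi^2 * E / lambda^2
= 9.8696 * 200000.0 / 54^2
= 9.8696 * 200000.0 / 2916
= 676.9276 MPa

676.9276 MPa


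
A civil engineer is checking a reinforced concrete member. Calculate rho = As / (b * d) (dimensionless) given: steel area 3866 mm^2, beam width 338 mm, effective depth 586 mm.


rho = As / (b * d)
= 3866 / (338 * 586)
= 3866 / 198068
= 0.019519 (dimensionless)

0.019519 (dimensionless)


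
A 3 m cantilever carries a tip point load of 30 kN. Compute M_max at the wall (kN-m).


For a cantilever with a point load at the free end:
M_max = P * L = 30 * 3 = 90 kN-m

90 kN-m


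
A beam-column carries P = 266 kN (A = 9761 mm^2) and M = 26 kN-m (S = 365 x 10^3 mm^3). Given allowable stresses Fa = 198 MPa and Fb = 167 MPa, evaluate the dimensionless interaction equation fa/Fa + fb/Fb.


f_a = P / A = 266000.0 / 9761 = 27.2513 MPa
f_b = M / S = 26000000.0 / 365000.0 = 71.2329 MPa
Ratio = f_a / Fa + f_b / Fb
= 27.2513 / 198 + 71.2329 / 167
= 0.5642 (dimensionless)

0.5642 (dimensionless)


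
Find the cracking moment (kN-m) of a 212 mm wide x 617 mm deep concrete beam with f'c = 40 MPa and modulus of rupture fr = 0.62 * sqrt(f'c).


fr = 0.62 * sqrt(40) = 0.62 * 6.3246 = 3.9212 MPa
I = 212 * 617^3 / 12 = 4149636996.33 mm^4
y_t = 308.5 mm
M_cr = fr * I / y_t = 3.9212 * 4149636996.33 / 308.5 N-mm
= 52.7444 kN-m

52.7444 kN-m


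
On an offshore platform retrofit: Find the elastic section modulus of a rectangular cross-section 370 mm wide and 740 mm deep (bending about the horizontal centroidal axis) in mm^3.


S = b * h^2 / 6
= 370 * 740^2 / 6
= 370 * 547600 / 6
= 33768666.67 mm^3

33768666.67 mm^3


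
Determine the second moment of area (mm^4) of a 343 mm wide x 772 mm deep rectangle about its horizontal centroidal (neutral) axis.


I = b * h^3 / 12
= 343 * 772^3 / 12
= 343 * 460099648 / 12
= 13151181605.33 mm^4

13151181605.33 mm^4


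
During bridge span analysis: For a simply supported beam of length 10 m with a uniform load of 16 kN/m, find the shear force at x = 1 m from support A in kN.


R_A = w * L / 2 = 16 * 10 / 2 = 80.0 kN
V(x) = R_A - w * x = 80.0 - 16 * 1
= 64.0 kN

64.0 kN


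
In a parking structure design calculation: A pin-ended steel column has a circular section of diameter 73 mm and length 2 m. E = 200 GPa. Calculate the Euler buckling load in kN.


I = pi * d^4 / 64 = 1393995.4 mm^4
L = 2000.0 mm
P_cr = pi^2 * E * I / L^2
= 9.8696 * 200000.0 * 1393995.4 / 2000.0^2
= 687909.15 N = 687.9092 kN

687.9092 kN


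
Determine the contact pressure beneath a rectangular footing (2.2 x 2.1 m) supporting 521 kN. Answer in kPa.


A = 2.2 * 2.1 = 4.62 m^2
q = P / A = 521 / 4.62
= 112.7706 kPa

112.7706 kPa


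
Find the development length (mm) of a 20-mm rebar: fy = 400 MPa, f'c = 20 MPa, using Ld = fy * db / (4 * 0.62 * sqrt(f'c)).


Ld = (fy * db) / (4 * 0.62 * sqrt(f'c))
= (400 * 20) / (4 * 0.62 * sqrt(20))
= 8000 / 11.0909
= 721.31 mm

721.31 mm


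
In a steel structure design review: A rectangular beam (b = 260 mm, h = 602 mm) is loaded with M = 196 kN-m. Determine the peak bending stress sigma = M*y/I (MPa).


I = b * h^3 / 12 = 260 * 602^3 / 12 = 4726956173.33 mm^4
y = h / 2 = 602 / 2 = 301.0 mm
M = 196 kN-m = 196000000.0 N-mm
sigma = M * y / I = 196000000.0 * 301.0 / 4726956173.33
= 12.48 MPa

12.48 MPa


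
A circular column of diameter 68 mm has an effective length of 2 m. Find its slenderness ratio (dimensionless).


Radius of gyration r = d / 4 = 68 / 4 = 17.0 mm
L_eff = 2000.0 mm
Slenderness ratio = L / r = 2000.0 / 17.0 = 117.65 (dimensionless)

117.65 (dimensionless)


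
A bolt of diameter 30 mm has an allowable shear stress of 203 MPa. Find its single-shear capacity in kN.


A = pi * d^2 / 4 = pi * 30^2 / 4 = 706.8583 mm^2
V = f_v * A / 1000 = 203 * 706.8583 / 1000
= 143.4922 kN

143.4922 kN


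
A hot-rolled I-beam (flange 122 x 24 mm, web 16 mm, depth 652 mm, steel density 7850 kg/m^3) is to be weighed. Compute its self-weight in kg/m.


A_flanges = 2 * 122 * 24 = 5856 mm^2
A_web = (652 - 2 * 24) * 16 = 9664 mm^2
A_total = 5856 + 9664 = 15520 mm^2 = 0.015520 m^2
Weight = rho * A = 7850 * 0.015520 = 121.832 kg/m

121.832 kg/m


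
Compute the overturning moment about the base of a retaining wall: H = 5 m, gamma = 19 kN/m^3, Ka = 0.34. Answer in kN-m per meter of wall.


Pa = 0.5 * Ka * gamma * H^2
= 0.5 * 0.34 * 19 * 5^2
= 80.75 kN/m
Arm = H / 3 = 5 / 3 = 1.6667 m
Mo = Pa * arm = Pa * H / 3 = 80.75 * 5 / 3 = 134.5833 kN-m/m

134.5833 kN-m/m


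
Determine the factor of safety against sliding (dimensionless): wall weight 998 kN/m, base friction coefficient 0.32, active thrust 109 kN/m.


Resisting force = mu * W = 0.32 * 998 = 319.36 kN/m
FOS = Resisting / Driving = 319.36 / 109
= 2.9299 (dimensionless)

2.9299 (dimensionless)


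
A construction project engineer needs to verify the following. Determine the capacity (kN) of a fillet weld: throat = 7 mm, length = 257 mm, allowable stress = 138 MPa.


Strength = throat * length * allowable stress
= 7 * 257 * 138 N
= 248262 N
= 248.26 kN

248.26 kN


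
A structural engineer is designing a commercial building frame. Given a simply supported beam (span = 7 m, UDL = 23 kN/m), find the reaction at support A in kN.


Total load = w * L = 23 * 7 = 161 kN
By symmetry, each reaction R = total / 2 = 161 / 2 = 80.5 kN

80.5 kN


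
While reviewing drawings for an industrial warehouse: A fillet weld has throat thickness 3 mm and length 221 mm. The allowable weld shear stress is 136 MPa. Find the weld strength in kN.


Strength = throat * length * allowable stress
= 3 * 221 * 136 N
= 90168 N
= 90.17 kN

90.17 kN


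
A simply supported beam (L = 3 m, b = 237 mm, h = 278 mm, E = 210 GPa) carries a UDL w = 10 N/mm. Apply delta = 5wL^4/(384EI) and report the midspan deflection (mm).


I = 237 * 278^3 / 12 = 424327802.0 mm^4
L = 3000.0 mm, w = 10 N/mm, E = 210000.0 MPa
delta = 5 * w * L^4 / (384 * E * I)
= 5 * 10 * 3000.0^4 / (384 * 210000.0 * 424327802.0)
= 0.1184 mm

0.1184 mm


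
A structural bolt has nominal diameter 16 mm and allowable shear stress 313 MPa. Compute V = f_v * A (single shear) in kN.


A = pi * d^2 / 4 = pi * 16^2 / 4 = 201.0619 mm^2
V = f_v * A / 1000 = 313 * 201.0619 / 1000
= 62.9324 kN

62.9324 kN


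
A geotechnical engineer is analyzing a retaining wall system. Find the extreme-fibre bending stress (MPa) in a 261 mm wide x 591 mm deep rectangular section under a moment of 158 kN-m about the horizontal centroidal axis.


I = b * h^3 / 12 = 261 * 591^3 / 12 = 4489745294.25 mm^4
y = h / 2 = 591 / 2 = 295.5 mm
M = 158 kN-m = 158000000.0 N-mm
sigma = M * y / I = 158000000.0 * 295.5 / 4489745294.25
= 10.4 MPa

10.4 MPa


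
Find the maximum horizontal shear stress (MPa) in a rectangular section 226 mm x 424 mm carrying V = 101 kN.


A = b * h = 226 * 424 = 95824 mm^2
V = 101 kN = 101000.0 N
tau_max = 1.5 * V / A = 1.5 * 101000.0 / 95824
= 1.581 MPa

1.581 MPa


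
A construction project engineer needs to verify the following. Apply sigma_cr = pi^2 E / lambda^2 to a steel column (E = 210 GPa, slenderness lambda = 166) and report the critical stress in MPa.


sigma_cr = pi^2 * E / lambda^2
= 9.8696 * 210000.0 / 166^2
= 9.8696 * 210000.0 / 27556
= 75.2147 MPa

75.2147 MPa


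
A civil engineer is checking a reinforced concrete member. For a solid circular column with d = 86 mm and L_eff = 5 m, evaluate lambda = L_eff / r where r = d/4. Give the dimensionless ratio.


Radius of gyration r = d / 4 = 86 / 4 = 21.5 mm
L_eff = 5000.0 mm
Slenderness ratio = L / r = 5000.0 / 21.5 = 232.56 (dimensionless)

232.56 (dimensionless)


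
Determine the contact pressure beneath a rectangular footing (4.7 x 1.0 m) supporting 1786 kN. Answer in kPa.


A = 4.7 * 1.0 = 4.7 m^2
q = P / A = 1786 / 4.7
= 380.0 kPa

380.0 kPa


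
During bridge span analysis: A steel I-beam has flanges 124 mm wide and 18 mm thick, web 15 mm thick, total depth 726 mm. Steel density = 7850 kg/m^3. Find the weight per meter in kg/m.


A_flanges = 2 * 124 * 18 = 4464 mm^2
A_web = (726 - 2 * 18) * 15 = 10350 mm^2
A_total = 4464 + 10350 = 14814 mm^2 = 0.014814 m^2
Weight = rho * A = 7850 * 0.014814 = 116.2899 kg/m

116.2899 kg/m


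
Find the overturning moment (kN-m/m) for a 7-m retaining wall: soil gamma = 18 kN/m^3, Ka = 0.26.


Pa = 0.5 * Ka * gamma * H^2
= 0.5 * 0.26 * 18 * 7^2
= 114.66 kN/m
Arm = H / 3 = 7 / 3 = 2.3333 m
Mo = Pa * arm = Pa * H / 3 = 114.66 * 7 / 3 = 267.54 kN-m/m

267.54 kN-m/m


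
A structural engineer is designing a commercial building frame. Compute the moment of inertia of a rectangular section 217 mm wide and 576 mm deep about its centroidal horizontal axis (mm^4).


I = b * h^3 / 12
= 217 * 576^3 / 12
= 217 * 191102976 / 12
= 3455778816.0 mm^4

3455778816.0 mm^4


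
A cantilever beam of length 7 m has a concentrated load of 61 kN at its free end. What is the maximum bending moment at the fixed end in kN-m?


For a cantilever with a point load at the free end:
M_max = P * L = 61 * 7 = 427 kN-m

427 kN-m


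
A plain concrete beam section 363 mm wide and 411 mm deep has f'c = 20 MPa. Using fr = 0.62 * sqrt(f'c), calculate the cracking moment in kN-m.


fr = 0.62 * sqrt(20) = 0.62 * 4.4721 = 2.7727 MPa
I = 363 * 411^3 / 12 = 2100152562.75 mm^4
y_t = 205.5 mm
M_cr = fr * I / y_t = 2.7727 * 2100152562.75 / 205.5 N-mm
= 28.3365 kN-m

28.3365 kN-m


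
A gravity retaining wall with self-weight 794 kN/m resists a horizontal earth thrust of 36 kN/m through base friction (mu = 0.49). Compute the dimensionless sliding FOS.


Resisting force = mu * W = 0.49 * 794 = 389.06 kN/m
FOS = Resisting / Driving = 389.06 / 36
= 10.8072 (dimensionless)

10.8072 (dimensionless)


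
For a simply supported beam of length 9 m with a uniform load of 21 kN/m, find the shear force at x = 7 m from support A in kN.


R_A = w * L / 2 = 21 * 9 / 2 = 94.5 kN
V(x) = R_A - w * x = 94.5 - 21 * 7
= -52.5 kN

-52.5 kN


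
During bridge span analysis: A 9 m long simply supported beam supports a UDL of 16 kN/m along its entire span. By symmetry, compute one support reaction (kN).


Total load = w * L = 16 * 9 = 144 kN
By symmetry, each reaction R = total / 2 = 144 / 2 = 72.0 kN

72.0 kN


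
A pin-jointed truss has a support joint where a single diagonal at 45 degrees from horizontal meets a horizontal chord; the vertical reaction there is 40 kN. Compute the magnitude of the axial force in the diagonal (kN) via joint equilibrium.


At the joint, only the diagonal has a vertical component, so vertical equilibrium gives:
F * sin(45) = 40
F = 40 / sin(45)
= 40 / 0.707107
= 56.57 kN

56.57 kN


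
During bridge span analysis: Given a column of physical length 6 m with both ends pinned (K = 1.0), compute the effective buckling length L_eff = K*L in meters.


L_eff = K * L
= 1.0 * 6
= 6.0 m

6.0 m


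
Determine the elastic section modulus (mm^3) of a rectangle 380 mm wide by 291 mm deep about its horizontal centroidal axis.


S = b * h^2 / 6
= 380 * 291^2 / 6
= 380 * 84681 / 6
= 5363130.0 mm^3

5363130.0 mm^3


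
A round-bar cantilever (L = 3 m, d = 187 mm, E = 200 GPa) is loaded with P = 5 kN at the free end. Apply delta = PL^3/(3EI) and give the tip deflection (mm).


I = pi * d^4 / 64 = pi * 187^4 / 64 = 60025574.43 mm^4
L = 3000.0 mm, P = 5000.0 N, E = 200000.0 MPa
delta = P * L^3 / (3 * E * I)
= 5000.0 * 3000.0^3 / (3 * 200000.0 * 60025574.43)
= 3.7484 mm

3.7484 mm


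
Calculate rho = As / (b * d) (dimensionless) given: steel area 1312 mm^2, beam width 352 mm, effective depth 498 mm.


rho = As / (b * d)
= 1312 / (352 * 498)
= 1312 / 175296
= 0.007484 (dimensionless)

0.007484 (dimensionless)


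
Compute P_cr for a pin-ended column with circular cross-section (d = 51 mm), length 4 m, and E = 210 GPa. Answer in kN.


I = pi * d^4 / 64 = 332086.03 mm^4
L = 4000.0 mm
P_cr = pi^2 * E * I / L^2
= 9.8696 * 210000.0 * 332086.03 / 4000.0^2
= 43017.95 N = 43.0179 kN

43.0179 kN


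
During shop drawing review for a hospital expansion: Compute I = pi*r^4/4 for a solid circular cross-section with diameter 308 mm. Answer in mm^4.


r = d / 2 = 308 / 2 = 154.0 mm
I = pi * r^4 / 4 = pi * 154.0^4 / 4
= 441746141.43 mm^4

441746141.43 mm^4


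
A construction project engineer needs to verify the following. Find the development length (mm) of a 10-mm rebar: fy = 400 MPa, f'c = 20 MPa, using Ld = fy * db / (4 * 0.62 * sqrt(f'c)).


Ld = (fy * db) / (4 * 0.62 * sqrt(f'c))
= (400 * 10) / (4 * 0.62 * sqrt(20))
= 4000 / 11.0909
= 360.66 mm

360.66 mm


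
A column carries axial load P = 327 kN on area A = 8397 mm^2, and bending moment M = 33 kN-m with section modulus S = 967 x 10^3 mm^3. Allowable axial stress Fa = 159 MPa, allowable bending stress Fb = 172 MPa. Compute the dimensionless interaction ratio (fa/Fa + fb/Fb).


f_a = P / A = 327000.0 / 8397 = 38.9425 MPa
f_b = M / S = 33000000.0 / 967000.0 = 34.1262 MPa
Ratio = f_a / Fa + f_b / Fb
= 38.9425 / 159 + 34.1262 / 172
= 0.4433 (dimensionless)

0.4433 (dimensionless)


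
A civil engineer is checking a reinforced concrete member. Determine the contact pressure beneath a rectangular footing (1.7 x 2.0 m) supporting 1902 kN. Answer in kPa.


A = 1.7 * 2.0 = 3.4 m^2
q = P / A = 1902 / 3.4
= 559.4118 kPa

559.4118 kPa


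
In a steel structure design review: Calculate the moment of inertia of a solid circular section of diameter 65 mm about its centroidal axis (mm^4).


r = d / 2 = 65 / 2 = 32.5 mm
I = pi * r^4 / 4 = pi * 32.5^4 / 4
= 876240.51 mm^4

876240.51 mm^4


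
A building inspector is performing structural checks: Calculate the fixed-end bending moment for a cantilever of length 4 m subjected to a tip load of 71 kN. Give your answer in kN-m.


For a cantilever with a point load at the free end:
M_max = P * L = 71 * 4 = 284 kN-m

284 kN-m
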